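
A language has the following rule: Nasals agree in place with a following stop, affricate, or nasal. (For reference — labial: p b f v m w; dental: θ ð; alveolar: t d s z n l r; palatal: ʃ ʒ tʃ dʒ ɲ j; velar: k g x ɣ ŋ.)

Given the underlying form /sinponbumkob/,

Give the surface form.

[simpombuŋkob]

/n/ before /p/ (labial) → [m]
/n/ before /b/ (labial) → [m]
/m/ before /k/ (velar) → [ŋ]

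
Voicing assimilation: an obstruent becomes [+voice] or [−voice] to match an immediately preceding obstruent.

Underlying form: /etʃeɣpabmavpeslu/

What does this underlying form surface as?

[etʃeɣbabmavbeslu]

/p/ after /ɣ/ (voiced) → [b]
/p/ after /v/ (voiced) → [b]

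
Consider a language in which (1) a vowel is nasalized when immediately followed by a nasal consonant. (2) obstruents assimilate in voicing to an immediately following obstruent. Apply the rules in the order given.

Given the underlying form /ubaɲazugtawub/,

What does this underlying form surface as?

[ubãɲazuktawub]

Rule 1: /a/ before nasal /ɲ/ → [ã]
After rule 1: ubãɲazugtawub
Rule 2: /g/ before /t/ (voiceless) → [k]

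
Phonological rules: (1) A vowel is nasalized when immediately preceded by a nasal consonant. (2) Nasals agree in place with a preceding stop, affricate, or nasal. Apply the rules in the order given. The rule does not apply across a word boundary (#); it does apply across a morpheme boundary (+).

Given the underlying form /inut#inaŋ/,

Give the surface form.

Rule 1: /u/ after nasal /n/ → [ũ]
Rule 1: /a/ after nasal /n/ → [ã]
After rule 1: inũt#inãŋ
Rule 2: no segment meets the rule's conditions; no change.

[inũt#inãŋ]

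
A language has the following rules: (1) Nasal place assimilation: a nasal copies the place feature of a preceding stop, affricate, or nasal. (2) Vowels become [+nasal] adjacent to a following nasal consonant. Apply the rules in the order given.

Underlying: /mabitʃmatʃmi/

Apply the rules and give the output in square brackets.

[mabitʃɲatʃɲi]

Rule 1: /m/ after /tʃ/ (palatal) → [ɲ]
Rule 1: /m/ after /tʃ/ (palatal) → [ɲ]
After rule 1: mabitʃɲatʃɲi
Rule 2: no segment meets the rule's conditions; no change.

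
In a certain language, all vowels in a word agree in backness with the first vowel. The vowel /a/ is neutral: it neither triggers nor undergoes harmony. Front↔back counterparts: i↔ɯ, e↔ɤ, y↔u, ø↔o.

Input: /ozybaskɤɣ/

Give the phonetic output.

/y/ harmonizes with /o/ ([+back]) → [u]

[ozubaskɤɣ]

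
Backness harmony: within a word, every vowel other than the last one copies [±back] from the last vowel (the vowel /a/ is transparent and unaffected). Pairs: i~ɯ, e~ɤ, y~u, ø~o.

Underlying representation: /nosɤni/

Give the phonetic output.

/o/ harmonizes with /i/ ([-back]) → [ø]
/ɤ/ harmonizes with /i/ ([-back]) → [e]

[nøseni]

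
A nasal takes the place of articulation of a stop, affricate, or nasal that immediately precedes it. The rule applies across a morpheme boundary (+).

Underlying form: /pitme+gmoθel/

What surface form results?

/m/ after /t/ (alveolar) → [n]
/m/ after /g/ (velar) → [ŋ]

[pitne+gŋoθel]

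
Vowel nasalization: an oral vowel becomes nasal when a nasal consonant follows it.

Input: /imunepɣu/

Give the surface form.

/i/ before nasal /m/ → [ĩ]
/u/ before nasal /n/ → [ũ]

[ĩmũnepɣu]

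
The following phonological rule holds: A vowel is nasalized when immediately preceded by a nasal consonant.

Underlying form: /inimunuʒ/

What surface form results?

/i/ after nasal /n/ → [ĩ]
/u/ after nasal /m/ → [ũ]
/u/ after nasal /n/ → [ũ]

[inĩmũnũʒ]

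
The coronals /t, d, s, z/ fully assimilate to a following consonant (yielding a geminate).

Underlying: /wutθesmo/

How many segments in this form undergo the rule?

/t/ before /θ/ → [θ] (total assimilation)
/s/ before /m/ → [m] (total assimilation)
2 segments change.

2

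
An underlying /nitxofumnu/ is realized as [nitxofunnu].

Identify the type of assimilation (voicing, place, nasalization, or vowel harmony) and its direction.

place assimilation, regressive

/m/→[n].
Each target copies a feature from the following segment, so the direction is regressive.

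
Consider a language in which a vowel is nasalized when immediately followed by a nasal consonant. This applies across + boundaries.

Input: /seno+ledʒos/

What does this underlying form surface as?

/e/ before nasal /n/ → [ẽ]

[sẽno+ledʒos]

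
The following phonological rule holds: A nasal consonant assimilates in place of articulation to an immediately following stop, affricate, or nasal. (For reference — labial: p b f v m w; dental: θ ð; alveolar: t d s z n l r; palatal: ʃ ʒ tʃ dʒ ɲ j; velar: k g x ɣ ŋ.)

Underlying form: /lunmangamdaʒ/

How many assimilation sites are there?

3

/n/ before /m/ (labial) → [m]
/n/ before /g/ (velar) → [ŋ]
/m/ before /d/ (alveolar) → [n]
3 segments change.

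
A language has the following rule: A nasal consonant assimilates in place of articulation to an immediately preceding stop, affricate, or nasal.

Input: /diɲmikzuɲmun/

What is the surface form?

[diɲɲikzuɲɲun]

/m/ after /ɲ/ (palatal) → [ɲ]
/m/ after /ɲ/ (palatal) → [ɲ]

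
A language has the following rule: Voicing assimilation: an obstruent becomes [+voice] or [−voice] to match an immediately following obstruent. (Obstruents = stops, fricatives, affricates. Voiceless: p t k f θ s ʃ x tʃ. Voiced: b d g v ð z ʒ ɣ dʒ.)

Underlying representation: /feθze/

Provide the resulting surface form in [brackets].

[feðze]

/θ/ before /z/ (voiced) → [ð]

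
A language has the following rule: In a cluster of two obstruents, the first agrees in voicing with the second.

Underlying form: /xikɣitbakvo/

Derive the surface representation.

[xigɣidbagvo]

/k/ before /ɣ/ (voiced) → [g]
/t/ before /b/ (voiced) → [d]
/k/ before /v/ (voiced) → [g]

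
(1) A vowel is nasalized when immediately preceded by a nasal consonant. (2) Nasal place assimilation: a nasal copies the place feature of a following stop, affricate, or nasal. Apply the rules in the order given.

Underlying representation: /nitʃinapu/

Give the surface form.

Rule 1: /i/ after nasal /n/ → [ĩ]
Rule 1: /a/ after nasal /n/ → [ã]
After rule 1: nĩtʃinãpu
Rule 2: no segment meets the rule's conditions; no change.

[nĩtʃinãpu]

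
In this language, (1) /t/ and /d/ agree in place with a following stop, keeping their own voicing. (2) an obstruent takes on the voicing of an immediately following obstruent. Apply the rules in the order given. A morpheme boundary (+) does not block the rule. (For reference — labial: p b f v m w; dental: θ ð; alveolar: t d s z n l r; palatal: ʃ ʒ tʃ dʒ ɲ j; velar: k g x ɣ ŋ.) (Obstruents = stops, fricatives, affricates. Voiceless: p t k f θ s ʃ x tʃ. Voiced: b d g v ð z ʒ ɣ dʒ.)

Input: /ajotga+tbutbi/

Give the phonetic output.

Rule 1: /t/ before /g/ (velar) → [k]
Rule 1: /t/ before /b/ (labial) → [p]
Rule 1: /t/ before /b/ (labial) → [p]
After rule 1: ajokga+pbupbi
Rule 2: /k/ before /g/ (voiced) → [g]
Rule 2: /p/ before /b/ (voiced) → [b]
Rule 2: /p/ before /b/ (voiced) → [b]

[ajogga+bbubbi]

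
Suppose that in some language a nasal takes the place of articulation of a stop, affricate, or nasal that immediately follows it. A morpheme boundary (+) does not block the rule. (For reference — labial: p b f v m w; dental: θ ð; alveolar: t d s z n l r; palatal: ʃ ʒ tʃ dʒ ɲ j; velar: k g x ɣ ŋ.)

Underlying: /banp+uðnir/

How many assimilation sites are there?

/n/ before /p/ (labial) → [m]
1 segment changes.

1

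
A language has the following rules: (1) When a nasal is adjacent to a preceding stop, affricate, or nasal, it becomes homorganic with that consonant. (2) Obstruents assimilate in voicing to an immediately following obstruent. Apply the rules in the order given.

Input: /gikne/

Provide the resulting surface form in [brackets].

[gikŋe]

Rule 1: /n/ after /k/ (velar) → [ŋ]
After rule 1: gikŋe
Rule 2: no segment meets the rule's conditions; no change.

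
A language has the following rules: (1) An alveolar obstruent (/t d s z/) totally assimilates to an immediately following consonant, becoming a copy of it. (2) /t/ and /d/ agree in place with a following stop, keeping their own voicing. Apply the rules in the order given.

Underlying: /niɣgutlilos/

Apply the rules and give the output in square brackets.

[niɣgullilos]

Rule 1: /t/ before /l/ → [l] (total assimilation)
After rule 1: niɣgullilos
Rule 2: no segment meets the rule's conditions; no change.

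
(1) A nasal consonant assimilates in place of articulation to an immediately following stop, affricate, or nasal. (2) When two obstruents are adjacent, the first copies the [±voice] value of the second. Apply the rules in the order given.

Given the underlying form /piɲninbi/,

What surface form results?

[pinnimbi]

Rule 1: /ɲ/ before /n/ (alveolar) → [n]
Rule 1: /n/ before /b/ (labial) → [m]
After rule 1: pinnimbi
Rule 2: no segment meets the rule's conditions; no change.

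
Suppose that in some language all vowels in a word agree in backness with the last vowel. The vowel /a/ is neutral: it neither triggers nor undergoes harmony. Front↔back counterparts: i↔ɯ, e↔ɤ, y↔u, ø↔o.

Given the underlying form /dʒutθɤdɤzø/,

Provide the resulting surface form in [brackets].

/u/ harmonizes with /ø/ ([-back]) → [y]
/ɤ/ harmonizes with /ø/ ([-back]) → [e]
/ɤ/ harmonizes with /ø/ ([-back]) → [e]

[dʒytθedezø]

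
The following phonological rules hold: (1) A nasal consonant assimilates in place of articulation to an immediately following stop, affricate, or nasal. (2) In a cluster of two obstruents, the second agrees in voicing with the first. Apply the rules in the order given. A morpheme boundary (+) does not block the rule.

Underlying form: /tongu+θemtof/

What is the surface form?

[toŋgu+θentof]

Rule 1: /n/ before /g/ (velar) → [ŋ]
Rule 1: /m/ before /t/ (alveolar) → [n]
After rule 1: toŋgu+θentof
Rule 2: no segment meets the rule's conditions; no change.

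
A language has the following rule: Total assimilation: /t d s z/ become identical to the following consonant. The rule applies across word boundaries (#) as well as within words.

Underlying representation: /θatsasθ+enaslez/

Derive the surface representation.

[θassaθθ+enallez]

/t/ before /s/ → [s] (total assimilation)
/s/ before /θ/ → [θ] (total assimilation)
/s/ before /l/ → [l] (total assimilation)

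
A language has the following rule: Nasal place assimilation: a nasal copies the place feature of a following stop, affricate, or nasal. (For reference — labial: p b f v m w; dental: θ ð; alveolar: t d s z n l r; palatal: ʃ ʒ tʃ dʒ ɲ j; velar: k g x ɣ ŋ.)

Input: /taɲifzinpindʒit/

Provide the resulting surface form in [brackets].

[taɲifzimpiɲdʒit]

/n/ before /p/ (labial) → [m]
/n/ before /dʒ/ (palatal) → [ɲ]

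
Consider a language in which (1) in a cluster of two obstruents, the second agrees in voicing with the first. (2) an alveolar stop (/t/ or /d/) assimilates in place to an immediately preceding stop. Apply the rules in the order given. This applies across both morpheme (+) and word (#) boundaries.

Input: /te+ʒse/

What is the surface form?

[te+ʒze]

Rule 1: /s/ after /ʒ/ (voiced) → [z]
After rule 1: te+ʒze
Rule 2: no segment meets the rule's conditions; no change.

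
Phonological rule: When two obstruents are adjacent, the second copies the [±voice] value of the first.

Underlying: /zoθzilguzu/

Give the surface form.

[zoθsilguzu]

/z/ after /θ/ (voiceless) → [s]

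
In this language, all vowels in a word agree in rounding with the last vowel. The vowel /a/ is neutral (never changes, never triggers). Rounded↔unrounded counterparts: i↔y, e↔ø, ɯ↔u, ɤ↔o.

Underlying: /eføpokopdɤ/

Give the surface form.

/ø/ harmonizes with /ɤ/ ([-round]) → [e]
/o/ harmonizes with /ɤ/ ([-round]) → [ɤ]
/o/ harmonizes with /ɤ/ ([-round]) → [ɤ]

[efepɤkɤpdɤ]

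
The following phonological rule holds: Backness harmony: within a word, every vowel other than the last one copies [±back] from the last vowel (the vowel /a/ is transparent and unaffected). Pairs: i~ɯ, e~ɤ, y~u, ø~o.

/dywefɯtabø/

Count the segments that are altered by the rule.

/ɯ/ harmonizes with /ø/ ([-back]) → [i]
1 segment changes.

1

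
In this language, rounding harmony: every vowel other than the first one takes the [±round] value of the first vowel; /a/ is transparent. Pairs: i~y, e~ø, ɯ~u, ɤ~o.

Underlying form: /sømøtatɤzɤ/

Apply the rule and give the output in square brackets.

[sømøtatozo]

/ɤ/ harmonizes with /ø/ ([+round]) → [o]
/ɤ/ harmonizes with /ø/ ([+round]) → [o]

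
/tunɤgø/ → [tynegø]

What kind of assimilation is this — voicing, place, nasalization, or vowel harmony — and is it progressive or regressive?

/u/→[y] /ɤ/→[e].
Vowels agree with the last vowel, so the harmony is regressive.

vowel harmony, regressive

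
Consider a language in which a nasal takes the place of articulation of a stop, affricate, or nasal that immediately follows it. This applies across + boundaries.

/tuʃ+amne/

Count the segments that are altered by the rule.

/m/ before /n/ (alveolar) → [n]
1 segment changes.

1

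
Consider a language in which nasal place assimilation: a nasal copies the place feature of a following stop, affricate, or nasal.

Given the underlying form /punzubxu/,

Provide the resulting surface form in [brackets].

[punzubxu]

no segment meets the rule's conditions; no change.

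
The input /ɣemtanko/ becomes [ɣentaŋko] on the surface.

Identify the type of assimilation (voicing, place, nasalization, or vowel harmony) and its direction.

/m/→[n] /n/→[ŋ].
Each target copies a feature from the following segment, so the direction is regressive.

place assimilation, regressive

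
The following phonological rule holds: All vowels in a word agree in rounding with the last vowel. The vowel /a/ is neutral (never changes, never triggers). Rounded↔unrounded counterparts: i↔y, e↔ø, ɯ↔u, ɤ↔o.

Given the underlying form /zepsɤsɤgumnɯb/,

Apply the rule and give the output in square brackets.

/u/ harmonizes with /ɯ/ ([-round]) → [ɯ]

[zepsɤsɤgɯmnɯb]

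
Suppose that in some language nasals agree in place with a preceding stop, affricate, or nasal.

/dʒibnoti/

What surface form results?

/n/ after /b/ (labial) → [m]

[dʒibmoti]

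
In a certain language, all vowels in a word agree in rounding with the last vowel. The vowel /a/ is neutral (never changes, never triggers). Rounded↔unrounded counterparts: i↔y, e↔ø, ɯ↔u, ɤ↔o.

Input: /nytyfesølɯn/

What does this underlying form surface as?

/y/ harmonizes with /ɯ/ ([-round]) → [i]
/y/ harmonizes with /ɯ/ ([-round]) → [i]
/ø/ harmonizes with /ɯ/ ([-round]) → [e]

[nitifeselɯn]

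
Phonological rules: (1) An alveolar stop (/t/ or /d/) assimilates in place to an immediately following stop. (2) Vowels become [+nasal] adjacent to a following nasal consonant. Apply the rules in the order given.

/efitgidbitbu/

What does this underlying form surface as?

[efikgibbipbu]

Rule 1: /t/ before /g/ (velar) → [k]
Rule 1: /d/ before /b/ (labial) → [b]
Rule 1: /t/ before /b/ (labial) → [p]
After rule 1: efikgibbipbu
Rule 2: no segment meets the rule's conditions; no change.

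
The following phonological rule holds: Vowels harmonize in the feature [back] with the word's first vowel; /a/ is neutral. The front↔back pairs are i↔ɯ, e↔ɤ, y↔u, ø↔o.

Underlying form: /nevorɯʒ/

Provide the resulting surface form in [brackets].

[nevøriʒ]

/o/ harmonizes with /e/ ([-back]) → [ø]
/ɯ/ harmonizes with /e/ ([-back]) → [i]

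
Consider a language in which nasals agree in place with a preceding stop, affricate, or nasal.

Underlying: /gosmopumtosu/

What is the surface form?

no segment meets the rule's conditions; no change.

[gosmopumtosu]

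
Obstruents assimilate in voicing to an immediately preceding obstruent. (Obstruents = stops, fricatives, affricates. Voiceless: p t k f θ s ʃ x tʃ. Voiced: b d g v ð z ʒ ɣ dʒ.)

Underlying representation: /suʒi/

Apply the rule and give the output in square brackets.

[suʒi]

no segment meets the rule's conditions; no change.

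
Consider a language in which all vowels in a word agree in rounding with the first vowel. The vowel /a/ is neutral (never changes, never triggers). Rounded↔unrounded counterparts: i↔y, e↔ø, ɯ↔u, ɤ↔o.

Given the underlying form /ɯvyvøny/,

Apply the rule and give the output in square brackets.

/y/ harmonizes with /ɯ/ ([-round]) → [i]
/ø/ harmonizes with /ɯ/ ([-round]) → [e]
/y/ harmonizes with /ɯ/ ([-round]) → [i]

[ɯviveni]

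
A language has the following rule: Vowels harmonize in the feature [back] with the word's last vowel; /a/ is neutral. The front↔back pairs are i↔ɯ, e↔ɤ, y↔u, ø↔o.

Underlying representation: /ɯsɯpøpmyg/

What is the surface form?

/ɯ/ harmonizes with /y/ ([-back]) → [i]
/ɯ/ harmonizes with /y/ ([-back]) → [i]

[isipøpmyg]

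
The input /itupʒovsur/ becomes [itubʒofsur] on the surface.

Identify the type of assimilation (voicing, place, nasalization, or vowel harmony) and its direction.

/p/→[b] /v/→[f].
Each target copies a feature from the following segment, so the direction is regressive.

voicing assimilation, regressive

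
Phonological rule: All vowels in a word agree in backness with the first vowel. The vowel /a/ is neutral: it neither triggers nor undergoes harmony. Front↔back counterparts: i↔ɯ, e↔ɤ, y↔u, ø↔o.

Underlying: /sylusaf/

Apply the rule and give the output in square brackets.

/u/ harmonizes with /y/ ([-back]) → [y]

[sylysaf]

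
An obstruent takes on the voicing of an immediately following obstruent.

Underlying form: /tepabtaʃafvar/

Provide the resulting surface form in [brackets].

[tepaptaʃavvar]

/b/ before /t/ (voiceless) → [p]
/f/ before /v/ (voiced) → [v]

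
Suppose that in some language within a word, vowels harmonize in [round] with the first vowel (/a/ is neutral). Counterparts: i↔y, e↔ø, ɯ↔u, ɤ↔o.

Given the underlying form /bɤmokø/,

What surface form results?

/o/ harmonizes with /ɤ/ ([-round]) → [ɤ]
/ø/ harmonizes with /ɤ/ ([-round]) → [e]

[bɤmɤke]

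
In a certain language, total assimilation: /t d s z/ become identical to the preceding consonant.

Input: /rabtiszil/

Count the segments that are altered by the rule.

/t/ after /b/ → [b] (total assimilation)
/z/ after /s/ → [s] (total assimilation)
2 segments change.

2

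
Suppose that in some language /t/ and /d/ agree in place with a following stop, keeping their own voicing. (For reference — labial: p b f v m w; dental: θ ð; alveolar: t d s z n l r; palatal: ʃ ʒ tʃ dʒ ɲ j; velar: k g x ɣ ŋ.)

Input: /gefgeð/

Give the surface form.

no segment meets the rule's conditions; no change.

[gefgeð]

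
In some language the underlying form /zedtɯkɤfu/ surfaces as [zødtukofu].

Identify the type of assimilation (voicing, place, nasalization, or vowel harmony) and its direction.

/e/→[ø] /ɯ/→[u] /ɤ/→[o].
Vowels agree with the last vowel, so the harmony is regressive.

vowel harmony, regressive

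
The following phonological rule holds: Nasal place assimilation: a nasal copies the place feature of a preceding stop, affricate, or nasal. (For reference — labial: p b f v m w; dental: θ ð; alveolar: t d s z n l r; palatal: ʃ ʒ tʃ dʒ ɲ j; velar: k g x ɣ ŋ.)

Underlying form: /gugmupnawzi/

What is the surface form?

/m/ after /g/ (velar) → [ŋ]
/n/ after /p/ (labial) → [m]

[gugŋupmawzi]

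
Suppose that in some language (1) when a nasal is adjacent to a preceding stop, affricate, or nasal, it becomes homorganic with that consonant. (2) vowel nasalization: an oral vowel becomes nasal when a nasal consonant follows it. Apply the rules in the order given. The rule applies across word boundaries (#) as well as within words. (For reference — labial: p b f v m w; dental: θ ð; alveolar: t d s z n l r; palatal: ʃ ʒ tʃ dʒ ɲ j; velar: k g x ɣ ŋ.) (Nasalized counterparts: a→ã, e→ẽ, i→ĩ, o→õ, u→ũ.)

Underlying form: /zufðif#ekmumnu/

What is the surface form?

[zufðif#ekŋũmmu]

Rule 1: /m/ after /k/ (velar) → [ŋ]
Rule 1: /n/ after /m/ (labial) → [m]
After rule 1: zufðif#ekŋummu
Rule 2: /u/ before nasal /m/ → [ũ]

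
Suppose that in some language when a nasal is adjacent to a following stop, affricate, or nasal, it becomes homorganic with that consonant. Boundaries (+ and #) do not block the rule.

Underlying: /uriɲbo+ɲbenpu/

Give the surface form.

[urimbo+mbempu]

/ɲ/ before /b/ (labial) → [m]
/ɲ/ before /b/ (labial) → [m]
/n/ before /p/ (labial) → [m]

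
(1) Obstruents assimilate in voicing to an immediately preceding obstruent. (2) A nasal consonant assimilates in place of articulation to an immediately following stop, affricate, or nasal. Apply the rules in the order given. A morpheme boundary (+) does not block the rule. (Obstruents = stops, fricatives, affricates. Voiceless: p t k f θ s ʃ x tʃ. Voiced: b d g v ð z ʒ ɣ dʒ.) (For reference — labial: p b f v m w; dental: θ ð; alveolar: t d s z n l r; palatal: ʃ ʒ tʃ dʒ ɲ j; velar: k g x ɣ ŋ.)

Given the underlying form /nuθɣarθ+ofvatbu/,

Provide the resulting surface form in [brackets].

Rule 1: /ɣ/ after /θ/ (voiceless) → [x]
Rule 1: /v/ after /f/ (voiceless) → [f]
Rule 1: /b/ after /t/ (voiceless) → [p]
After rule 1: nuθxarθ+offatpu
Rule 2: no segment meets the rule's conditions; no change.

[nuθxarθ+offatpu]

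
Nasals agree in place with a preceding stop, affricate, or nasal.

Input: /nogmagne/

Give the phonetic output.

[nogŋagŋe]

/m/ after /g/ (velar) → [ŋ]
/n/ after /g/ (velar) → [ŋ]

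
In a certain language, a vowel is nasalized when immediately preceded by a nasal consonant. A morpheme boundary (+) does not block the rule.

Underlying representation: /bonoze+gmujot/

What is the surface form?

[bonõze+gmũjot]

/o/ after nasal /n/ → [õ]
/u/ after nasal /m/ → [ũ]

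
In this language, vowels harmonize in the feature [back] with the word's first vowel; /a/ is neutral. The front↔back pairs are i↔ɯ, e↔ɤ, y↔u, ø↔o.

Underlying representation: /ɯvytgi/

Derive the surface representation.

/y/ harmonizes with /ɯ/ ([+back]) → [u]
/i/ harmonizes with /ɯ/ ([+back]) → [ɯ]

[ɯvutgɯ]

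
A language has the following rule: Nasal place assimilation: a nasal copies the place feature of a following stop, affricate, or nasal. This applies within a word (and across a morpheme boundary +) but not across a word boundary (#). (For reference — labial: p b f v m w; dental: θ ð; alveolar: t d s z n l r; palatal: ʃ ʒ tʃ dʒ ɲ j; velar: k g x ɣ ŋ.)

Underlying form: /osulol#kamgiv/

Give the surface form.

[osulol#kaŋgiv]

/m/ before /g/ (velar) → [ŋ]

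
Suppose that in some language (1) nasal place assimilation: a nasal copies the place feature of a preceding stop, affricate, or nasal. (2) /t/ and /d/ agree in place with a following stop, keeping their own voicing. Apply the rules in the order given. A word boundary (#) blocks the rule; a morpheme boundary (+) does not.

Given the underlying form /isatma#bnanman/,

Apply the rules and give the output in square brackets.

[isatna#bmannan]

Rule 1: /m/ after /t/ (alveolar) → [n]
Rule 1: /n/ after /b/ (labial) → [m]
Rule 1: /m/ after /n/ (alveolar) → [n]
After rule 1: isatna#bmannan
Rule 2: no segment meets the rule's conditions; no change.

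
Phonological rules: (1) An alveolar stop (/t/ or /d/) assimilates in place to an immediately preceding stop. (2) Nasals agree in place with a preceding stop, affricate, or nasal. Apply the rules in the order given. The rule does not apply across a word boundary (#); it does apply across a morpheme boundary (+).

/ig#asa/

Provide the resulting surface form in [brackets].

Rule 1: no segment meets the rule's conditions; no change.
After rule 1: ig#asa
Rule 2: no segment meets the rule's conditions; no change.

[ig#asa]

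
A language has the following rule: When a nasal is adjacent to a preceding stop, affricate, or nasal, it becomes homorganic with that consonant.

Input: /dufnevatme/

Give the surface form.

/m/ after /t/ (alveolar) → [n]

[dufnevatne]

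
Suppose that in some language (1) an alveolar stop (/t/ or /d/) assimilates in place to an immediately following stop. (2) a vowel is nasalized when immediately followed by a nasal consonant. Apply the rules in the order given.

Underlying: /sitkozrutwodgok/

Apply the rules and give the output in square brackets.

[sikkozrutwoggok]

Rule 1: /t/ before /k/ (velar) → [k]
Rule 1: /d/ before /g/ (velar) → [g]
After rule 1: sikkozrutwoggok
Rule 2: no segment meets the rule's conditions; no change.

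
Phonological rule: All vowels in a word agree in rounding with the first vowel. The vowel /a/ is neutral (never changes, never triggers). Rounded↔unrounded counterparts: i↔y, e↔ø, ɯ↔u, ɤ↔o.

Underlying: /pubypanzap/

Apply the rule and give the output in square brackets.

no segment meets the rule's conditions; no change.

[pubypanzap]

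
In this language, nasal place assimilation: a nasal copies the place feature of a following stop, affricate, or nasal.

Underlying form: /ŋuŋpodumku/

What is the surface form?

/ŋ/ before /p/ (labial) → [m]
/m/ before /k/ (velar) → [ŋ]

[ŋumpoduŋku]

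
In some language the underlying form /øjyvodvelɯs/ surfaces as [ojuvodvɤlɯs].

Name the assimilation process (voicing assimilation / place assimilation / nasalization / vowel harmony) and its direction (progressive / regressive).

/ø/→[o] /y/→[u] /e/→[ɤ].
Vowels agree with the last vowel, so the harmony is regressive.

vowel harmony, regressive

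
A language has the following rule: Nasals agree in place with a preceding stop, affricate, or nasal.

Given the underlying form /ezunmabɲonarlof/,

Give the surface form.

/m/ after /n/ (alveolar) → [n]
/ɲ/ after /b/ (labial) → [m]

[ezunnabmonarlof]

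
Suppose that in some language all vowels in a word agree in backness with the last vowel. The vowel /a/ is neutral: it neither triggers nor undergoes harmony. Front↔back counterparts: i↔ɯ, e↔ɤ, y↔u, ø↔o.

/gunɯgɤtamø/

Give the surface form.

[gynigetamø]

/u/ harmonizes with /ø/ ([-back]) → [y]
/ɯ/ harmonizes with /ø/ ([-back]) → [i]
/ɤ/ harmonizes with /ø/ ([-back]) → [e]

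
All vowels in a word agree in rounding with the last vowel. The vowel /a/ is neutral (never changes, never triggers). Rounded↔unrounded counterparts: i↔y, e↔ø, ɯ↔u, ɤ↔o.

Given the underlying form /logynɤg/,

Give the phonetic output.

/o/ harmonizes with /ɤ/ ([-round]) → [ɤ]
/y/ harmonizes with /ɤ/ ([-round]) → [i]

[lɤginɤg]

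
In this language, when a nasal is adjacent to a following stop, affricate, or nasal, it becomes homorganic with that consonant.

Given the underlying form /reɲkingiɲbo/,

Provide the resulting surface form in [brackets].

/ɲ/ before /k/ (velar) → [ŋ]
/n/ before /g/ (velar) → [ŋ]
/ɲ/ before /b/ (labial) → [m]

[reŋkiŋgimbo]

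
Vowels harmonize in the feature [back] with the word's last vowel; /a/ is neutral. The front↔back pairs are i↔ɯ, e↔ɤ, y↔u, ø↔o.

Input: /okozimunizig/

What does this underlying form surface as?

/o/ harmonizes with /i/ ([-back]) → [ø]
/o/ harmonizes with /i/ ([-back]) → [ø]
/u/ harmonizes with /i/ ([-back]) → [y]

[økøzimynizig]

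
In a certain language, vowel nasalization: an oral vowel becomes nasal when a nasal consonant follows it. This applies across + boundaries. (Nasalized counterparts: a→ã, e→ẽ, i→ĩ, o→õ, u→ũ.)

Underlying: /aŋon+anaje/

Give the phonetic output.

[ãŋõn+ãnaje]

/a/ before nasal /ŋ/ → [ã]
/o/ before nasal /n/ → [õ]
/a/ before nasal /n/ → [ã]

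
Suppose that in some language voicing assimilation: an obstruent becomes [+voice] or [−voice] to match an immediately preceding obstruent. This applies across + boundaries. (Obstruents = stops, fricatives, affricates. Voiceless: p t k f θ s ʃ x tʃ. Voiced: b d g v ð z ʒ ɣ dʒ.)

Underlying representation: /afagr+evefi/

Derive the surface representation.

no segment meets the rule's conditions; no change.

[afagr+evefi]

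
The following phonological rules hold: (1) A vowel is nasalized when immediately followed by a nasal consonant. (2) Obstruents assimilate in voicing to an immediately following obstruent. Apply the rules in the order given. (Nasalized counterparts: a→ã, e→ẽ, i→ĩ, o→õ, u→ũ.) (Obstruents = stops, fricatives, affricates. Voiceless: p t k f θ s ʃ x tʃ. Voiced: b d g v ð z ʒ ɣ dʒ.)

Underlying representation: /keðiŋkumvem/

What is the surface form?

[keðĩŋkũmvẽm]

Rule 1: /i/ before nasal /ŋ/ → [ĩ]
Rule 1: /u/ before nasal /m/ → [ũ]
Rule 1: /e/ before nasal /m/ → [ẽ]
After rule 1: keðĩŋkũmvẽm
Rule 2: no segment meets the rule's conditions; no change.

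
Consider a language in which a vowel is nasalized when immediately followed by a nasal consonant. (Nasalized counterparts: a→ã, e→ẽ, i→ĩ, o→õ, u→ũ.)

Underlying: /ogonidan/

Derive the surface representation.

[ogõnidãn]

/o/ before nasal /n/ → [õ]
/a/ before nasal /n/ → [ã]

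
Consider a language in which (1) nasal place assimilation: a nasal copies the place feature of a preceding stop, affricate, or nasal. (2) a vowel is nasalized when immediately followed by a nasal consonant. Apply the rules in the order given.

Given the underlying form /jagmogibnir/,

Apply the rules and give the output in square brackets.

Rule 1: /m/ after /g/ (velar) → [ŋ]
Rule 1: /n/ after /b/ (labial) → [m]
After rule 1: jagŋogibmir
Rule 2: no segment meets the rule's conditions; no change.

[jagŋogibmir]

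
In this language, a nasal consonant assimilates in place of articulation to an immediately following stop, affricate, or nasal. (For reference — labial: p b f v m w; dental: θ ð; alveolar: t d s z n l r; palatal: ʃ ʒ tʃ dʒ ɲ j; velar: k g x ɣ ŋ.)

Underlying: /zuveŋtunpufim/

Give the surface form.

[zuventumpufim]

/ŋ/ before /t/ (alveolar) → [n]
/n/ before /p/ (labial) → [m]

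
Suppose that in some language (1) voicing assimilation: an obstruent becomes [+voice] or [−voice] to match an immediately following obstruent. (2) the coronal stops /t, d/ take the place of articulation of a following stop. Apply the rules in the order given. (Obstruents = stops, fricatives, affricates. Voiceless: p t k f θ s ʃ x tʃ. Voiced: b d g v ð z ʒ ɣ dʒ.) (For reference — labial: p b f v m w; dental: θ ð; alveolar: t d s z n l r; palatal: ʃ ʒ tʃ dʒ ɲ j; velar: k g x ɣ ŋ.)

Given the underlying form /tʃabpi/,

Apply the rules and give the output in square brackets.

[tʃappi]

Rule 1: /b/ before /p/ (voiceless) → [p]
After rule 1: tʃappi
Rule 2: no segment meets the rule's conditions; no change.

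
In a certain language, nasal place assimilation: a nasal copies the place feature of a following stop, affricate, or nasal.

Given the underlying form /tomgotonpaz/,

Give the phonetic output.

[toŋgotompaz]

/m/ before /g/ (velar) → [ŋ]
/n/ before /p/ (labial) → [m]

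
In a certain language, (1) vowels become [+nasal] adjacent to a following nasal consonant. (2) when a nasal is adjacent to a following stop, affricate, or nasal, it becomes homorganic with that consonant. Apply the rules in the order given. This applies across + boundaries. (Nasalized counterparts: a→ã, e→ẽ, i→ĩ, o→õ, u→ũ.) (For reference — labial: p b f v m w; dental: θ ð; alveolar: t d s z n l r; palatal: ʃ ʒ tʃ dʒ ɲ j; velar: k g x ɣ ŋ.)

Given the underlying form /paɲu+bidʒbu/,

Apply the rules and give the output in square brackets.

[pãɲu+bidʒbu]

Rule 1: /a/ before nasal /ɲ/ → [ã]
After rule 1: pãɲu+bidʒbu
Rule 2: no segment meets the rule's conditions; no change.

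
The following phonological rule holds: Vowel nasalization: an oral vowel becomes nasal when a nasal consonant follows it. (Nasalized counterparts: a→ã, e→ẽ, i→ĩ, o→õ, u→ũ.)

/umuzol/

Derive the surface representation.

[ũmuzol]

/u/ before nasal /m/ → [ũ]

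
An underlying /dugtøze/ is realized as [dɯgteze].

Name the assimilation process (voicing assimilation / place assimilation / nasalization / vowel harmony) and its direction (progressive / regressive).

vowel harmony, regressive

/u/→[ɯ] /ø/→[e].
Vowels agree with the last vowel, so the harmony is regressive.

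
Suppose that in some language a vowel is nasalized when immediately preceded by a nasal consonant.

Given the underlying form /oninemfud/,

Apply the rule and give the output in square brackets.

[onĩnẽmfud]

/i/ after nasal /n/ → [ĩ]
/e/ after nasal /n/ → [ẽ]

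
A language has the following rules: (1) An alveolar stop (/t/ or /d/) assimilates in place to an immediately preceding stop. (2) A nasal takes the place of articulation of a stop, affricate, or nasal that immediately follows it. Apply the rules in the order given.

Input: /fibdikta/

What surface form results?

Rule 1: /d/ after /b/ (labial) → [b]
Rule 1: /t/ after /k/ (velar) → [k]
After rule 1: fibbikka
Rule 2: no segment meets the rule's conditions; no change.

[fibbikka]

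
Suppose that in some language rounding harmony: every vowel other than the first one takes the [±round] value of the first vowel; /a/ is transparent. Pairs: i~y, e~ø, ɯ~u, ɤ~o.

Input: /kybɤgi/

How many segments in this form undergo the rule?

2

/ɤ/ harmonizes with /y/ ([+round]) → [o]
/i/ harmonizes with /y/ ([+round]) → [y]
2 segments change.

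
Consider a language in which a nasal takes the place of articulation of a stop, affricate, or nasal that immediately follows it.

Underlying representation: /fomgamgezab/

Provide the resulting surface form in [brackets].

/m/ before /g/ (velar) → [ŋ]
/m/ before /g/ (velar) → [ŋ]

[foŋgaŋgezab]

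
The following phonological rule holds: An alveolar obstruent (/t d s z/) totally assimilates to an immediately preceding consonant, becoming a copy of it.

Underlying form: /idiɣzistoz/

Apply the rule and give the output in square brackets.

[idiɣɣissoz]

/z/ after /ɣ/ → [ɣ] (total assimilation)
/t/ after /s/ → [s] (total assimilation)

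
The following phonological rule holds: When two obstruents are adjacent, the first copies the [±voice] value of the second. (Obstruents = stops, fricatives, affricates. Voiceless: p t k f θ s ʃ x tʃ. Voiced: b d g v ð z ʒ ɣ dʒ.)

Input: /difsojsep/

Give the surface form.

[difsojsep]

no segment meets the rule's conditions; no change.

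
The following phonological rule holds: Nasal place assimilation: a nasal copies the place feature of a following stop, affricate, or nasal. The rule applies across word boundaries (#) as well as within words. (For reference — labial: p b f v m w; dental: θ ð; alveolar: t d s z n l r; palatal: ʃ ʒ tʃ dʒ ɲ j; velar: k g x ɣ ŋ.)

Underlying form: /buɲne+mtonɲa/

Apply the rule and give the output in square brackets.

[bunne+ntoɲɲa]

/ɲ/ before /n/ (alveolar) → [n]
/m/ before /t/ (alveolar) → [n]
/n/ before /ɲ/ (palatal) → [ɲ]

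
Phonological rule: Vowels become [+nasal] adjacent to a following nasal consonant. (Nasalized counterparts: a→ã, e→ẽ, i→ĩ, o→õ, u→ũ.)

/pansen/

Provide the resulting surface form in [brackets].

/a/ before nasal /n/ → [ã]
/e/ before nasal /n/ → [ẽ]

[pãnsẽn]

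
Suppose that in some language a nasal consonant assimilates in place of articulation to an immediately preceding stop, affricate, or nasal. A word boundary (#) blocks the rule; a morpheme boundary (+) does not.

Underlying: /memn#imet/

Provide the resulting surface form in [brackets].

[memm#imet]

/n/ after /m/ (labial) → [m]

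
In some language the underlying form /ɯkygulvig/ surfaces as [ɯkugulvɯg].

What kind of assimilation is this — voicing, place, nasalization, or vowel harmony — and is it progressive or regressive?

/y/→[u] /i/→[ɯ].
Vowels agree with the first vowel, so the harmony is progressive.

vowel harmony, progressive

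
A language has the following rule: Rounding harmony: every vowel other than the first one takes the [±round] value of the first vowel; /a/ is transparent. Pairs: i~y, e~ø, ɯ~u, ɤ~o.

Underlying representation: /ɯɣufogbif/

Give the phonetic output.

/u/ harmonizes with /ɯ/ ([-round]) → [ɯ]
/o/ harmonizes with /ɯ/ ([-round]) → [ɤ]

[ɯɣɯfɤgbif]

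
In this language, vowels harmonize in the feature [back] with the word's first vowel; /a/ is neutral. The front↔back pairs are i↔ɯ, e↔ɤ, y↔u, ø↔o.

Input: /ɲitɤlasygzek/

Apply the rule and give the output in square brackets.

[ɲitelasygzek]

/ɤ/ harmonizes with /i/ ([-back]) → [e]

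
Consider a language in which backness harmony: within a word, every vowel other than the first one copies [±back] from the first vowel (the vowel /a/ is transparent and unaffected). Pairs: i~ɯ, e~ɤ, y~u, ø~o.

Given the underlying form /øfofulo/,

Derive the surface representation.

[øføfylø]

/o/ harmonizes with /ø/ ([-back]) → [ø]
/u/ harmonizes with /ø/ ([-back]) → [y]
/o/ harmonizes with /ø/ ([-back]) → [ø]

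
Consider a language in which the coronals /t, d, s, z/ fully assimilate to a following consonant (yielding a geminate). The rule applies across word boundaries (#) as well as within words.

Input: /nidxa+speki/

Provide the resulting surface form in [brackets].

[nixxa+ppeki]

/d/ before /x/ → [x] (total assimilation)
/s/ before /p/ → [p] (total assimilation)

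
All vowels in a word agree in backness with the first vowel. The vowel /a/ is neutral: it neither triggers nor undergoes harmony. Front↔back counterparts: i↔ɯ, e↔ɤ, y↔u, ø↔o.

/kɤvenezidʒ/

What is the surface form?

/e/ harmonizes with /ɤ/ ([+back]) → [ɤ]
/e/ harmonizes with /ɤ/ ([+back]) → [ɤ]
/i/ harmonizes with /ɤ/ ([+back]) → [ɯ]

[kɤvɤnɤzɯdʒ]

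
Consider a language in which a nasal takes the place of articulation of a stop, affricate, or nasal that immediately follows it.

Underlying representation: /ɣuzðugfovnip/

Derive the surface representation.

[ɣuzðugfovnip]

no segment meets the rule's conditions; no change.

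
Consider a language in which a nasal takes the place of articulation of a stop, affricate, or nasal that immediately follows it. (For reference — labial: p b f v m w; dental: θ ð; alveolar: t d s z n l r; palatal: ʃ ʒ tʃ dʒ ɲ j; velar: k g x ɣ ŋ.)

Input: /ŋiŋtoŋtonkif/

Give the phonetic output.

[ŋintontoŋkif]

/ŋ/ before /t/ (alveolar) → [n]
/ŋ/ before /t/ (alveolar) → [n]
/n/ before /k/ (velar) → [ŋ]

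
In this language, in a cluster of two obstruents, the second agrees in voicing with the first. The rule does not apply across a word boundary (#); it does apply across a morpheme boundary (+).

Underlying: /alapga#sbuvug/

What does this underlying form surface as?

/g/ after /p/ (voiceless) → [k]
/b/ after /s/ (voiceless) → [p]

[alapka#spuvug]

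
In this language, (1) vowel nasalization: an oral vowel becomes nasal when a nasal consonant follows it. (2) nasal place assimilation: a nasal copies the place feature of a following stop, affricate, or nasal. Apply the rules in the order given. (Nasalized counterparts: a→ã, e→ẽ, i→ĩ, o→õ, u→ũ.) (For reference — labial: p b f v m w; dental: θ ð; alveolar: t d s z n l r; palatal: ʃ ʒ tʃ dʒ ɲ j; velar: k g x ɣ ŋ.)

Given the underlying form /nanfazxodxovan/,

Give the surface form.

[nãnfazxodxovãn]

Rule 1: /a/ before nasal /n/ → [ã]
Rule 1: /a/ before nasal /n/ → [ã]
After rule 1: nãnfazxodxovãn
Rule 2: no segment meets the rule's conditions; no change.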